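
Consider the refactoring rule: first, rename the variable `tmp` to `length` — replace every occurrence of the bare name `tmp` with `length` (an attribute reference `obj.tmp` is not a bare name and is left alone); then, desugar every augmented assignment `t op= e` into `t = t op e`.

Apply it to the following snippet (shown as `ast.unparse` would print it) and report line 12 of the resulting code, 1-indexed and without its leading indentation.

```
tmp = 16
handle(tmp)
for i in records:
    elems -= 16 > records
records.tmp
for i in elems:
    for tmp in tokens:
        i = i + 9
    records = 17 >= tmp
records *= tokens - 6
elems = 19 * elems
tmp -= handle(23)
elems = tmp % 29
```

length = length - handle(23)

Transformed code:
length = 16
handle(length)
for i in records:
    elems = elems - (16 > records)
records.tmp
for i in elems:
    for length in tokens:
        i = i + 9
    records = 17 >= length
records = records * (tokens - 6)
elems = 19 * elems
length = length - handle(23)
elems = length % 29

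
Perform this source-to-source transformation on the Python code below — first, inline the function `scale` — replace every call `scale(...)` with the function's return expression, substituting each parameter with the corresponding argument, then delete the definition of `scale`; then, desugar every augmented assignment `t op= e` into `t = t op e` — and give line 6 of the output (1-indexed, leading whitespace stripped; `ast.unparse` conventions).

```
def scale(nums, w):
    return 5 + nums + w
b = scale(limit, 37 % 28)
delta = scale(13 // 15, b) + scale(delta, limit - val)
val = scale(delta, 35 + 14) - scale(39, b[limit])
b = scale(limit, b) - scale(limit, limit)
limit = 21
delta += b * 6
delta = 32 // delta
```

Transformed code:
b = 5 + limit + 37 % 28
delta = 5 + 13 // 15 + b + (5 + delta + (limit - val))
val = 5 + delta + (35 + 14) - (5 + 39 + b[limit])
b = 5 + limit + b - (5 + limit + limit)
limit = 21
delta = delta + b * 6
delta = 32 // delta

delta = delta + b * 6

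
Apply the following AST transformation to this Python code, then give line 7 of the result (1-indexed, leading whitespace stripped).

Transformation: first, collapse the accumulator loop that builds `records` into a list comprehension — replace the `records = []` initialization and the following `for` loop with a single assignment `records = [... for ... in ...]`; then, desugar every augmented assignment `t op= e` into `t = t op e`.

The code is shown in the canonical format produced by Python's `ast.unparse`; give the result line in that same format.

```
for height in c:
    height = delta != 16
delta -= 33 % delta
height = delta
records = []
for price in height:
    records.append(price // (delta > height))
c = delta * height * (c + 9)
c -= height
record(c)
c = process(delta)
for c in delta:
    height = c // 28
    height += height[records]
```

Transformed code:
for height in c:
    height = delta != 16
delta = delta - 33 % delta
height = delta
records = [price // (delta > height) for price in height]
c = delta * height * (c + 9)
c = c - height
record(c)
c = process(delta)
for c in delta:
    height = c // 28
    height = height + height[records]

c = c - height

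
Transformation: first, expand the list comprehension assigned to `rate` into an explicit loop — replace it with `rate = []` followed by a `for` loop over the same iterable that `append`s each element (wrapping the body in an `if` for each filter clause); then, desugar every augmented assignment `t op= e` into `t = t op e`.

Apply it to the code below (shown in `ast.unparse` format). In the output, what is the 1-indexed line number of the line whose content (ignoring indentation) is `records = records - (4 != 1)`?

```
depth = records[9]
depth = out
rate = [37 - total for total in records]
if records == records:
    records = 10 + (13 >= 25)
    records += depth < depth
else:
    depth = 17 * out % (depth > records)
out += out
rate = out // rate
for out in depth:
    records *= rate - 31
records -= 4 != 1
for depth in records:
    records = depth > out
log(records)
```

15

Transformed code:
depth = records[9]
depth = out
rate = []
for total in records:
    rate.append(37 - total)
if records == records:
    records = 10 + (13 >= 25)
    records = records + (depth < depth)
else:
    depth = 17 * out % (depth > records)
out = out + out
rate = out // rate
for out in depth:
    records = records * (rate - 31)
records = records - (4 != 1)
for depth in records:
    records = depth > out
log(records)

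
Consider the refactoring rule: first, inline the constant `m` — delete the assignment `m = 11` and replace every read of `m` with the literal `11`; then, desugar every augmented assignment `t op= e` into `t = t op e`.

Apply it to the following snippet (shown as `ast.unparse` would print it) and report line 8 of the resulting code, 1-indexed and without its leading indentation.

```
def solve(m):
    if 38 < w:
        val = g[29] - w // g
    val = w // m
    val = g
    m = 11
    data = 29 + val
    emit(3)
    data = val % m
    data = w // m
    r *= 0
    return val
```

Transformed code:
def solve(m):
    if 38 < w:
        val = g[29] - w // g
    val = w // 11
    val = g
    data = 29 + val
    emit(3)
    data = val % 11
    data = w // 11
    r = r * 0
    return val

data = val % 11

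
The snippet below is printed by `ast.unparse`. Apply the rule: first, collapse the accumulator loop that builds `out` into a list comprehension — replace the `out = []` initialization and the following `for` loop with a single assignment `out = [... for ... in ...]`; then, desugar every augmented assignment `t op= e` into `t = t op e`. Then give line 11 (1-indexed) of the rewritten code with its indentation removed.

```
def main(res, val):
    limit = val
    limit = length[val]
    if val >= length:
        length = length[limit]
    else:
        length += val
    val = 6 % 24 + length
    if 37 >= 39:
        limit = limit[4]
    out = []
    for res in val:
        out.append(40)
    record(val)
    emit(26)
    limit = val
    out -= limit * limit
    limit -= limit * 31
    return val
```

out = [40 for res in val]

Transformed code:
def main(res, val):
    limit = val
    limit = length[val]
    if val >= length:
        length = length[limit]
    else:
        length = length + val
    val = 6 % 24 + length
    if 37 >= 39:
        limit = limit[4]
    out = [40 for res in val]
    record(val)
    emit(26)
    limit = val
    out = out - limit * limit
    limit = limit - limit * 31
    return val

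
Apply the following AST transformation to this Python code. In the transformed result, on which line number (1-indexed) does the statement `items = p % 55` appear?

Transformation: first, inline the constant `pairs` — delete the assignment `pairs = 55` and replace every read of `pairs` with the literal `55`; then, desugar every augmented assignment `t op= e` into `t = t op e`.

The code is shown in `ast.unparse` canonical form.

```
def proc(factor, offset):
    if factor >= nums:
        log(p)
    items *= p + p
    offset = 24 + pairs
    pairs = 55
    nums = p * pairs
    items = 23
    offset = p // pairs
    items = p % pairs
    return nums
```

Transformed code:
def proc(factor, offset):
    if factor >= nums:
        log(p)
    items = items * (p + p)
    offset = 24 + 55
    nums = p * 55
    items = 23
    offset = p // 55
    items = p % 55
    return nums

9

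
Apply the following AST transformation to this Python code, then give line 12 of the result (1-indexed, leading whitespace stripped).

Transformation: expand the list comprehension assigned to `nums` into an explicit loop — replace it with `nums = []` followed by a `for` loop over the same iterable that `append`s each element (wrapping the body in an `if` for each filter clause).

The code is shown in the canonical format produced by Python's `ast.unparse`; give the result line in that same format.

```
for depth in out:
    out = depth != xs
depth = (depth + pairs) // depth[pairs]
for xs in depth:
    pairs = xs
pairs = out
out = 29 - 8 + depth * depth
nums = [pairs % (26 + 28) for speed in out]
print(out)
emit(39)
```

Transformed code:
for depth in out:
    out = depth != xs
depth = (depth + pairs) // depth[pairs]
for xs in depth:
    pairs = xs
pairs = out
out = 29 - 8 + depth * depth
nums = []
for speed in out:
    nums.append(pairs % (26 + 28))
print(out)
emit(39)

emit(39)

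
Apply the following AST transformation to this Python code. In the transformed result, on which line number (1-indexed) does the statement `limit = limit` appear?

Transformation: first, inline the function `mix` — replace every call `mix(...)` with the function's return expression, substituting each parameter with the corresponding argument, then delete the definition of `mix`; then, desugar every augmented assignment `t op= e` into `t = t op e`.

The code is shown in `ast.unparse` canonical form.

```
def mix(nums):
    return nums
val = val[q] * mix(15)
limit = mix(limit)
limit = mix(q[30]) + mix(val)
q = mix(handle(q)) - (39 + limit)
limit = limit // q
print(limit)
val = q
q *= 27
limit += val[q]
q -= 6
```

Transformed code:
val = val[q] * 15
limit = limit
limit = q[30] + val
q = handle(q) - (39 + limit)
limit = limit // q
print(limit)
val = q
q = q * 27
limit = limit + val[q]
q = q - 6

2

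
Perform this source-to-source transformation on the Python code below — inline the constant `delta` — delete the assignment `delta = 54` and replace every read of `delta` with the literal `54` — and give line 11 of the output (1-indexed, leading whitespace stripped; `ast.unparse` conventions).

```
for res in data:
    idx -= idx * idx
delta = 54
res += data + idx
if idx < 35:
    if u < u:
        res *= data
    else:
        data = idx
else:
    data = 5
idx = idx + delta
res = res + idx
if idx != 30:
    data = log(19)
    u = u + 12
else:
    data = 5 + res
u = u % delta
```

Transformed code:
for res in data:
    idx -= idx * idx
res += data + idx
if idx < 35:
    if u < u:
        res *= data
    else:
        data = idx
else:
    data = 5
idx = idx + 54
res = res + idx
if idx != 30:
    data = log(19)
    u = u + 12
else:
    data = 5 + res
u = u % 54

idx = idx + 54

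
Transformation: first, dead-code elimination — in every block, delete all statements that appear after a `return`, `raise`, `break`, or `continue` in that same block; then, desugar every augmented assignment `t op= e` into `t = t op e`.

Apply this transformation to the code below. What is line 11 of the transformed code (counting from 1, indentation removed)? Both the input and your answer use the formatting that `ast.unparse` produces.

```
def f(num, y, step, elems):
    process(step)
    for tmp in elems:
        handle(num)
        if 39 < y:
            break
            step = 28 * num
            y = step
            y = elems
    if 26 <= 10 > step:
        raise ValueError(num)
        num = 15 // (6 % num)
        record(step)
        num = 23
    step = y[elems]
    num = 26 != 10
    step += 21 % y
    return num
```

step = step + 21 % y

Transformed code:
def f(num, y, step, elems):
    process(step)
    for tmp in elems:
        handle(num)
        if 39 < y:
            break
    if 26 <= 10 > step:
        raise ValueError(num)
    step = y[elems]
    num = 26 != 10
    step = step + 21 % y
    return num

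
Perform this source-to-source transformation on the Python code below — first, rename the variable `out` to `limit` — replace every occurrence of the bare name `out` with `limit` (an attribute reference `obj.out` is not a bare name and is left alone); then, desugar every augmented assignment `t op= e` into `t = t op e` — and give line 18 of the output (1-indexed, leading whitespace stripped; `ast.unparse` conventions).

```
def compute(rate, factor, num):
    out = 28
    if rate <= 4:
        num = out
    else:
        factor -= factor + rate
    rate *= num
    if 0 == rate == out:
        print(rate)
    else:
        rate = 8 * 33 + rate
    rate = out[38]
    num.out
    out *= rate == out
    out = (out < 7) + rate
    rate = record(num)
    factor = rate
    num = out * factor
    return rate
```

num = limit * factor

Transformed code:
def compute(rate, factor, num):
    limit = 28
    if rate <= 4:
        num = limit
    else:
        factor = factor - (factor + rate)
    rate = rate * num
    if 0 == rate == limit:
        print(rate)
    else:
        rate = 8 * 33 + rate
    rate = limit[38]
    num.out
    limit = limit * (rate == limit)
    limit = (limit < 7) + rate
    rate = record(num)
    factor = rate
    num = limit * factor
    return rate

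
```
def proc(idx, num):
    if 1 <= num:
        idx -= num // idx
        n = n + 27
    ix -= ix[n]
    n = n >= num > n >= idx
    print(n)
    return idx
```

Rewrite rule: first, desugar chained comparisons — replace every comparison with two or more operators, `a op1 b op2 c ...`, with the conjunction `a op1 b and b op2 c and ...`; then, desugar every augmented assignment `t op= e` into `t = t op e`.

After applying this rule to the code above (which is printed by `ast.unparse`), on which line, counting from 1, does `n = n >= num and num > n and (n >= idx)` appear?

Transformed code:
def proc(idx, num):
    if 1 <= num:
        idx = idx - num // idx
        n = n + 27
    ix = ix - ix[n]
    n = n >= num and num > n and (n >= idx)
    print(n)
    return idx

6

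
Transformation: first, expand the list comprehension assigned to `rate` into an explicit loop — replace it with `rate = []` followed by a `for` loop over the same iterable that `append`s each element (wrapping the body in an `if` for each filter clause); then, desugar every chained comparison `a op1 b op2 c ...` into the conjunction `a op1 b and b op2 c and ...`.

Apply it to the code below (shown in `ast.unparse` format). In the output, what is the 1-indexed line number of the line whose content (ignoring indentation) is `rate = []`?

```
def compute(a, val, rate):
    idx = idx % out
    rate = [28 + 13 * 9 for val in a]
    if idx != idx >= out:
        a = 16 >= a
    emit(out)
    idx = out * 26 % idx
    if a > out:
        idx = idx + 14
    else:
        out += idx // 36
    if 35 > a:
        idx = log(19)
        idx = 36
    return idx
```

Transformed code:
def compute(a, val, rate):
    idx = idx % out
    rate = []
    for val in a:
        rate.append(28 + 13 * 9)
    if idx != idx and idx >= out:
        a = 16 >= a
    emit(out)
    idx = out * 26 % idx
    if a > out:
        idx = idx + 14
    else:
        out += idx // 36
    if 35 > a:
        idx = log(19)
        idx = 36
    return idx

3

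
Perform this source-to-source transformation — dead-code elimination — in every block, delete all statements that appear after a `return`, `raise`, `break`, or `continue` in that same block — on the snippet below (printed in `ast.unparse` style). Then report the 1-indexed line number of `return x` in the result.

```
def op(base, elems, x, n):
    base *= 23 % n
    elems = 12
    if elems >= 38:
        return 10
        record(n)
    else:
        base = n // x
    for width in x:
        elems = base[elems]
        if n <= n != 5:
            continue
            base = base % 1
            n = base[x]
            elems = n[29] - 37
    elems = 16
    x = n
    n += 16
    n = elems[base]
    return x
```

16

Transformed code:
def op(base, elems, x, n):
    base *= 23 % n
    elems = 12
    if elems >= 38:
        return 10
    else:
        base = n // x
    for width in x:
        elems = base[elems]
        if n <= n != 5:
            continue
    elems = 16
    x = n
    n += 16
    n = elems[base]
    return x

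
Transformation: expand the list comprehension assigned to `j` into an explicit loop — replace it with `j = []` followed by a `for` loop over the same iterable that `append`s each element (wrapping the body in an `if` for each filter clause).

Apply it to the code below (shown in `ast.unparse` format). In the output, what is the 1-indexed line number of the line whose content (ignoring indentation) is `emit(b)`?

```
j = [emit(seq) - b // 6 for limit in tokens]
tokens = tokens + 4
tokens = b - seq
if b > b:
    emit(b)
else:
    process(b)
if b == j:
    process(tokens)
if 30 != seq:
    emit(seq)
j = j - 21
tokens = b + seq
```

Transformed code:
j = []
for limit in tokens:
    j.append(emit(seq) - b // 6)
tokens = tokens + 4
tokens = b - seq
if b > b:
    emit(b)
else:
    process(b)
if b == j:
    process(tokens)
if 30 != seq:
    emit(seq)
j = j - 21
tokens = b + seq

7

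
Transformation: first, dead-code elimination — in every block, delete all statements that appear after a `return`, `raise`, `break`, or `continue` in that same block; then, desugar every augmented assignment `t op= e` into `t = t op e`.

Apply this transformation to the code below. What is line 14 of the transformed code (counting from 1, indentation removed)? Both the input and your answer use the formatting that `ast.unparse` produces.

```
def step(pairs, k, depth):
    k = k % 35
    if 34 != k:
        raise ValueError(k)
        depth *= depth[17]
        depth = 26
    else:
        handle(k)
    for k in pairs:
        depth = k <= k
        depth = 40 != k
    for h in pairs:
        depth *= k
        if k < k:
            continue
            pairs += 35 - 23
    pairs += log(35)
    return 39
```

pairs = pairs + log(35)

Transformed code:
def step(pairs, k, depth):
    k = k % 35
    if 34 != k:
        raise ValueError(k)
    else:
        handle(k)
    for k in pairs:
        depth = k <= k
        depth = 40 != k
    for h in pairs:
        depth = depth * k
        if k < k:
            continue
    pairs = pairs + log(35)
    return 39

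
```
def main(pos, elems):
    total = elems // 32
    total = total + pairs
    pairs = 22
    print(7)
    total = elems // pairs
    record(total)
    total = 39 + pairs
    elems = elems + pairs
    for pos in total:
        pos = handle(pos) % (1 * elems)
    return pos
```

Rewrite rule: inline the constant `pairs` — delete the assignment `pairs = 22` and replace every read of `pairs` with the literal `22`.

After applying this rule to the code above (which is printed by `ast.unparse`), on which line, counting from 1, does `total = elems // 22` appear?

5

Transformed code:
def main(pos, elems):
    total = elems // 32
    total = total + 22
    print(7)
    total = elems // 22
    record(total)
    total = 39 + 22
    elems = elems + 22
    for pos in total:
        pos = handle(pos) % (1 * elems)
    return pos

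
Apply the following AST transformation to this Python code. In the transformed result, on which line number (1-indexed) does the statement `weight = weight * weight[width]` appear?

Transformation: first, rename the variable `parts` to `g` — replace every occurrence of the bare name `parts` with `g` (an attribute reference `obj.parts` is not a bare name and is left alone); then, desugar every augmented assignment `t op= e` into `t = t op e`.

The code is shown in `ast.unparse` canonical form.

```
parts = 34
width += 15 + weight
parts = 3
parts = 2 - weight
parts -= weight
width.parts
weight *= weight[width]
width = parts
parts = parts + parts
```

Transformed code:
g = 34
width = width + (15 + weight)
g = 3
g = 2 - weight
g = g - weight
width.parts
weight = weight * weight[width]
width = g
g = g + g

7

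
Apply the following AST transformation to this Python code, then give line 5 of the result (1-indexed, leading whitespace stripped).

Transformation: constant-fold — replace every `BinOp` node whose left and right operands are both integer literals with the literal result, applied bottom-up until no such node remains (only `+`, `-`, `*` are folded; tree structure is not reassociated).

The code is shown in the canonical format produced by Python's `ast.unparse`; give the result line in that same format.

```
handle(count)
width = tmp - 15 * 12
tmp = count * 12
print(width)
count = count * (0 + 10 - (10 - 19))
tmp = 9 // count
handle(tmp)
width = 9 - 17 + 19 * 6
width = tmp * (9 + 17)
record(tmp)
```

Transformed code:
handle(count)
width = tmp - 180
tmp = count * 12
print(width)
count = count * 19
tmp = 9 // count
handle(tmp)
width = 106
width = tmp * 26
record(tmp)

count = count * 19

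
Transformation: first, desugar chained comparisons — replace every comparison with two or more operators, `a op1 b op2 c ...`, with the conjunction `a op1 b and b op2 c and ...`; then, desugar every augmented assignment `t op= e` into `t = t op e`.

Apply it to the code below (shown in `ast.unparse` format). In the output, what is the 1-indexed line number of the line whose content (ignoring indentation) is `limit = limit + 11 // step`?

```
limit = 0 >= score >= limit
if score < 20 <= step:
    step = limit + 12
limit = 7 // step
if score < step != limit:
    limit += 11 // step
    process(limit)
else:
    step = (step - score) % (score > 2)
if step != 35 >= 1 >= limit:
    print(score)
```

Transformed code:
limit = 0 >= score and score >= limit
if score < 20 and 20 <= step:
    step = limit + 12
limit = 7 // step
if score < step and step != limit:
    limit = limit + 11 // step
    process(limit)
else:
    step = (step - score) % (score > 2)
if step != 35 and 35 >= 1 and (1 >= limit):
    print(score)

6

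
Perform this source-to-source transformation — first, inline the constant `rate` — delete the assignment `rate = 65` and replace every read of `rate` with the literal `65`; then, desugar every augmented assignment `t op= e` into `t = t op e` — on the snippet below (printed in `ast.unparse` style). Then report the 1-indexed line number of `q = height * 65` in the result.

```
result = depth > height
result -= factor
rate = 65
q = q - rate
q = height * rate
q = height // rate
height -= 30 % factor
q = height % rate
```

4

Transformed code:
result = depth > height
result = result - factor
q = q - 65
q = height * 65
q = height // 65
height = height - 30 % factor
q = height % 65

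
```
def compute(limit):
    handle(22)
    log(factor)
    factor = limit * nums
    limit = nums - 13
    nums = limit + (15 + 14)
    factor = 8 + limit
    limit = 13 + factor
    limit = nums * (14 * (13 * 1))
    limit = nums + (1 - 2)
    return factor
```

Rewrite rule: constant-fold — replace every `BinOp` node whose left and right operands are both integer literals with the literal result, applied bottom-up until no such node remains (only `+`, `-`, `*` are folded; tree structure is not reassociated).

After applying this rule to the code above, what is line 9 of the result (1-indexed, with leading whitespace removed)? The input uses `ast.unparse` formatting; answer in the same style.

limit = nums * 182

Transformed code:
def compute(limit):
    handle(22)
    log(factor)
    factor = limit * nums
    limit = nums - 13
    nums = limit + 29
    factor = 8 + limit
    limit = 13 + factor
    limit = nums * 182
    limit = nums + -1
    return factor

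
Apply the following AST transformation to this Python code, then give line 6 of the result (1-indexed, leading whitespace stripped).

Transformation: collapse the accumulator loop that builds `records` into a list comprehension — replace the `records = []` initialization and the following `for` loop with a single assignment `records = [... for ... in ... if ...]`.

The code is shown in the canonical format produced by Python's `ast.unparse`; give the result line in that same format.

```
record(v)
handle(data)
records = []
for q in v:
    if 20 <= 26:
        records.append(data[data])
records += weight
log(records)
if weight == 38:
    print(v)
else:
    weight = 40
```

if weight == 38:

Transformed code:
record(v)
handle(data)
records = [data[data] for q in v if 20 <= 26]
records += weight
log(records)
if weight == 38:
    print(v)
else:
    weight = 40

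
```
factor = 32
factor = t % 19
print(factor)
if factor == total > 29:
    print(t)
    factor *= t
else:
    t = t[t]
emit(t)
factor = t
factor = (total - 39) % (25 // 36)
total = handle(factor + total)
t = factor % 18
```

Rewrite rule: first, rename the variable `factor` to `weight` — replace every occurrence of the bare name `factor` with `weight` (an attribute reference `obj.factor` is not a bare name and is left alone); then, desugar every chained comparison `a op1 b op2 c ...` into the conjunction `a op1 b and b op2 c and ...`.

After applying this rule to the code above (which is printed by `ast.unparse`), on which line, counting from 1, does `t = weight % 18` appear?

Transformed code:
weight = 32
weight = t % 19
print(weight)
if weight == total and total > 29:
    print(t)
    weight *= t
else:
    t = t[t]
emit(t)
weight = t
weight = (total - 39) % (25 // 36)
total = handle(weight + total)
t = weight % 18

13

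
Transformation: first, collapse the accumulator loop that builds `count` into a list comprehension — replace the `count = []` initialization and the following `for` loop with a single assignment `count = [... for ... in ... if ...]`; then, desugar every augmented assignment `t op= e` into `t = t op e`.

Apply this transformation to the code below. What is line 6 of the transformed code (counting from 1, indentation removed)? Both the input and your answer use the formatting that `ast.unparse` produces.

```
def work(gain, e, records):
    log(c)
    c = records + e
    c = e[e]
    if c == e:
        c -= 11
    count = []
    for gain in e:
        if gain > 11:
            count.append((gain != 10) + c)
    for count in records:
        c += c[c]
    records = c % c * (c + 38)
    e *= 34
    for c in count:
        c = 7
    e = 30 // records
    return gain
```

Transformed code:
def work(gain, e, records):
    log(c)
    c = records + e
    c = e[e]
    if c == e:
        c = c - 11
    count = [(gain != 10) + c for gain in e if gain > 11]
    for count in records:
        c = c + c[c]
    records = c % c * (c + 38)
    e = e * 34
    for c in count:
        c = 7
    e = 30 // records
    return gain

c = c - 11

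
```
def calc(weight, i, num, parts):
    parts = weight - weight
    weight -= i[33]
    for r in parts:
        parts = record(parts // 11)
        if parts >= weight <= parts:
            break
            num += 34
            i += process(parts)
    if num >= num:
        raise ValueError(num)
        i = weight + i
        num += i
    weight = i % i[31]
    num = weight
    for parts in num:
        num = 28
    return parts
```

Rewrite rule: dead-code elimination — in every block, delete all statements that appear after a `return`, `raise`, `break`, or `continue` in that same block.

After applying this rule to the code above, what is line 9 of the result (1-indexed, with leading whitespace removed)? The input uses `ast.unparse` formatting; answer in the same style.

raise ValueError(num)

Transformed code:
def calc(weight, i, num, parts):
    parts = weight - weight
    weight -= i[33]
    for r in parts:
        parts = record(parts // 11)
        if parts >= weight <= parts:
            break
    if num >= num:
        raise ValueError(num)
    weight = i % i[31]
    num = weight
    for parts in num:
        num = 28
    return parts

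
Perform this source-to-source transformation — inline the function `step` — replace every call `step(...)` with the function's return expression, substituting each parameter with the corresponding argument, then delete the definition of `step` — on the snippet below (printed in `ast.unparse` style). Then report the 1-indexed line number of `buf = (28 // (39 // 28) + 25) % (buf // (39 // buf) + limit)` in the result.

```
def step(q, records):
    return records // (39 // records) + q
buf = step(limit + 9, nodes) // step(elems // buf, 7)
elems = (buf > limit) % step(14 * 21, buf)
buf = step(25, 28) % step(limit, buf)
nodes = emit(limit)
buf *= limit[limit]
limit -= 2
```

3

Transformed code:
buf = (nodes // (39 // nodes) + (limit + 9)) // (7 // (39 // 7) + elems // buf)
elems = (buf > limit) % (buf // (39 // buf) + 14 * 21)
buf = (28 // (39 // 28) + 25) % (buf // (39 // buf) + limit)
nodes = emit(limit)
buf *= limit[limit]
limit -= 2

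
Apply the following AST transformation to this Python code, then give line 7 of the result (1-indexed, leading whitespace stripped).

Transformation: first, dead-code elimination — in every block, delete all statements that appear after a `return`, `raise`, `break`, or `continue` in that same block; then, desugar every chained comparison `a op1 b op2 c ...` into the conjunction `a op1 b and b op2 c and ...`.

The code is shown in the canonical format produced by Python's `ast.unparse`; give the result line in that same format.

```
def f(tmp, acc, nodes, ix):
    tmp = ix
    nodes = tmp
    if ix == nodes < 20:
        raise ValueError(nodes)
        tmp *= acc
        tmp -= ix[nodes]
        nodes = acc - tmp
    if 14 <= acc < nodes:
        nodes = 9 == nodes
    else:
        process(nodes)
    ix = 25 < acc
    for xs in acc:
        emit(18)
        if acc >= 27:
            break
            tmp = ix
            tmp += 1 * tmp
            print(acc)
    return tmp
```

nodes = 9 == nodes

Transformed code:
def f(tmp, acc, nodes, ix):
    tmp = ix
    nodes = tmp
    if ix == nodes and nodes < 20:
        raise ValueError(nodes)
    if 14 <= acc and acc < nodes:
        nodes = 9 == nodes
    else:
        process(nodes)
    ix = 25 < acc
    for xs in acc:
        emit(18)
        if acc >= 27:
            break
    return tmp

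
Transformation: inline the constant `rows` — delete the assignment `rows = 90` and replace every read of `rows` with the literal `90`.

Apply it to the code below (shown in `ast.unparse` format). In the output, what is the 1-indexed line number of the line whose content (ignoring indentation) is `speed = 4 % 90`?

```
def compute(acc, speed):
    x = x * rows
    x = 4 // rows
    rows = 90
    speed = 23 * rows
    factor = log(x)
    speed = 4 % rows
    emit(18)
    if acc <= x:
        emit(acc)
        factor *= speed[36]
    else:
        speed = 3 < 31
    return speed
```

Transformed code:
def compute(acc, speed):
    x = x * 90
    x = 4 // 90
    speed = 23 * 90
    factor = log(x)
    speed = 4 % 90
    emit(18)
    if acc <= x:
        emit(acc)
        factor *= speed[36]
    else:
        speed = 3 < 31
    return speed

6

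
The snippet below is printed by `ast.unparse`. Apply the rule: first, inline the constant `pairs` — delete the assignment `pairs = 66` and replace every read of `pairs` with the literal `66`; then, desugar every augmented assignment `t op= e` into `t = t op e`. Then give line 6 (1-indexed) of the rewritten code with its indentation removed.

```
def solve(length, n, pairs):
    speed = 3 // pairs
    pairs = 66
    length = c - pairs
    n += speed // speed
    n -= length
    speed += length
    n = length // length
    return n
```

Transformed code:
def solve(length, n, pairs):
    speed = 3 // 66
    length = c - 66
    n = n + speed // speed
    n = n - length
    speed = speed + length
    n = length // length
    return n

speed = speed + length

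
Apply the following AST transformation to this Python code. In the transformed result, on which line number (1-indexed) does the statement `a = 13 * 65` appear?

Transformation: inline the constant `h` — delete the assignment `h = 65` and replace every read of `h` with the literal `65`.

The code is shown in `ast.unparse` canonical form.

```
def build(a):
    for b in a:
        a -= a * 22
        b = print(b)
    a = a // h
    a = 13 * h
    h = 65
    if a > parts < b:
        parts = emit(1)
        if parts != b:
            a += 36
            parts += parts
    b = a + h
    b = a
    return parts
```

Transformed code:
def build(a):
    for b in a:
        a -= a * 22
        b = print(b)
    a = a // 65
    a = 13 * 65
    if a > parts < b:
        parts = emit(1)
        if parts != b:
            a += 36
            parts += parts
    b = a + 65
    b = a
    return parts

6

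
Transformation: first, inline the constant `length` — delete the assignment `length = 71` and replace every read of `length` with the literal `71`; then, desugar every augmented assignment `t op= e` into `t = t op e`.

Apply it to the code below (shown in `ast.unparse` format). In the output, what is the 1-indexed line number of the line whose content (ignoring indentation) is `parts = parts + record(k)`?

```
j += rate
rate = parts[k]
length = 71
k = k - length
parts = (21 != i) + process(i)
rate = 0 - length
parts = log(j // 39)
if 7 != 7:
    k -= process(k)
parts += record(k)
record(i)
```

9

Transformed code:
j = j + rate
rate = parts[k]
k = k - 71
parts = (21 != i) + process(i)
rate = 0 - 71
parts = log(j // 39)
if 7 != 7:
    k = k - process(k)
parts = parts + record(k)
record(i)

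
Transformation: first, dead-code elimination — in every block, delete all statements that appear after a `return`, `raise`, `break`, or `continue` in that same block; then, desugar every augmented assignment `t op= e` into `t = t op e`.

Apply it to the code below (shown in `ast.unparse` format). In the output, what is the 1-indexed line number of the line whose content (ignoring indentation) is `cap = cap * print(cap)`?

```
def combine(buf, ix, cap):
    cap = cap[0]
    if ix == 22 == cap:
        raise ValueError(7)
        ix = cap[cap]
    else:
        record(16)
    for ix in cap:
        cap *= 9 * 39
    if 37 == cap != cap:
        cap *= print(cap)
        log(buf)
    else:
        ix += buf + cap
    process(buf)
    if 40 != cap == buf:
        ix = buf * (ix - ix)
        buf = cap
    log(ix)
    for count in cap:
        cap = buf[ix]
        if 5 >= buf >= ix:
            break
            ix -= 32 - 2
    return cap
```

Transformed code:
def combine(buf, ix, cap):
    cap = cap[0]
    if ix == 22 == cap:
        raise ValueError(7)
    else:
        record(16)
    for ix in cap:
        cap = cap * (9 * 39)
    if 37 == cap != cap:
        cap = cap * print(cap)
        log(buf)
    else:
        ix = ix + (buf + cap)
    process(buf)
    if 40 != cap == buf:
        ix = buf * (ix - ix)
        buf = cap
    log(ix)
    for count in cap:
        cap = buf[ix]
        if 5 >= buf >= ix:
            break
    return cap

10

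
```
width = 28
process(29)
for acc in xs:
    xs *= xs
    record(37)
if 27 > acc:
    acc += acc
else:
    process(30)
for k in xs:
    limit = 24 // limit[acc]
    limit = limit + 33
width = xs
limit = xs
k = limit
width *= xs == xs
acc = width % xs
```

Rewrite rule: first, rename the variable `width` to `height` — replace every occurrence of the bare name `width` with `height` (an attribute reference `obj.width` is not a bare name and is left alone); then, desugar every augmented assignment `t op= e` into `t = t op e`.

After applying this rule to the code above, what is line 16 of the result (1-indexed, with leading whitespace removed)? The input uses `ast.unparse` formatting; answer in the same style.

height = height * (xs == xs)

Transformed code:
height = 28
process(29)
for acc in xs:
    xs = xs * xs
    record(37)
if 27 > acc:
    acc = acc + acc
else:
    process(30)
for k in xs:
    limit = 24 // limit[acc]
    limit = limit + 33
height = xs
limit = xs
k = limit
height = height * (xs == xs)
acc = height % xs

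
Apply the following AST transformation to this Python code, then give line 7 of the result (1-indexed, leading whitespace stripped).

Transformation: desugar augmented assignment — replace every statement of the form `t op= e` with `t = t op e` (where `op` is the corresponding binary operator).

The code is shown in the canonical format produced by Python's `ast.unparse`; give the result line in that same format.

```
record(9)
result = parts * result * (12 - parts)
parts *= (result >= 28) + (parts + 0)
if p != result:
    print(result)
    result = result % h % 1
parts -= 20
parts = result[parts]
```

Transformed code:
record(9)
result = parts * result * (12 - parts)
parts = parts * ((result >= 28) + (parts + 0))
if p != result:
    print(result)
    result = result % h % 1
parts = parts - 20
parts = result[parts]

parts = parts - 20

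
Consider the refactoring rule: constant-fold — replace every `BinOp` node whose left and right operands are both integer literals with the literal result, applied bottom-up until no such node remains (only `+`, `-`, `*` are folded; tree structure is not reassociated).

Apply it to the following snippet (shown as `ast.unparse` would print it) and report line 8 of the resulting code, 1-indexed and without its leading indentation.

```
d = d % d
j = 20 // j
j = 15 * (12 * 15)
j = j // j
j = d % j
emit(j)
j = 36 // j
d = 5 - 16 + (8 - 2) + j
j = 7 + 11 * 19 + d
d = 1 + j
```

d = -5 + j

Transformed code:
d = d % d
j = 20 // j
j = 2700
j = j // j
j = d % j
emit(j)
j = 36 // j
d = -5 + j
j = 216 + d
d = 1 + j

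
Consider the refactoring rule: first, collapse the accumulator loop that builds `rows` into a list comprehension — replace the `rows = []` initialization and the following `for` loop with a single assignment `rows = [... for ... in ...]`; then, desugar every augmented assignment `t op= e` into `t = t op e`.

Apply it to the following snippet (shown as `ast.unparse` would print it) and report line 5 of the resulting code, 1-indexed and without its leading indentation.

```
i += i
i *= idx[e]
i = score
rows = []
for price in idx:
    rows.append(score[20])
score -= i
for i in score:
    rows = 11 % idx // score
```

score = score - i

Transformed code:
i = i + i
i = i * idx[e]
i = score
rows = [score[20] for price in idx]
score = score - i
for i in score:
    rows = 11 % idx // score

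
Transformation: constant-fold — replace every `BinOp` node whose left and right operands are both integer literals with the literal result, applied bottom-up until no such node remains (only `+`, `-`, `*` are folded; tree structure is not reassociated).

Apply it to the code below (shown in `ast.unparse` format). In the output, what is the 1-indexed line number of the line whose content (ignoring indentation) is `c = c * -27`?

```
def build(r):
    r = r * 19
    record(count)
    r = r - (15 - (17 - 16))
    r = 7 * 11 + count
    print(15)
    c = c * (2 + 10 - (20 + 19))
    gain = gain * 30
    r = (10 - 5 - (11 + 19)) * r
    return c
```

7

Transformed code:
def build(r):
    r = r * 19
    record(count)
    r = r - 14
    r = 77 + count
    print(15)
    c = c * -27
    gain = gain * 30
    r = -25 * r
    return c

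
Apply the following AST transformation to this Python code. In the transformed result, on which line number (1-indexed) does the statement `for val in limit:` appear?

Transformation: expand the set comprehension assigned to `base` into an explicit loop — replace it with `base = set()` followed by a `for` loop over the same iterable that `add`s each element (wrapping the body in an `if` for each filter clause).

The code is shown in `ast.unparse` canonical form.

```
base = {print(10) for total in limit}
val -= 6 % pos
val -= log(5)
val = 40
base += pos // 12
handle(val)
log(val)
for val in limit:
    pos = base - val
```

Transformed code:
base = set()
for total in limit:
    base.add(print(10))
val -= 6 % pos
val -= log(5)
val = 40
base += pos // 12
handle(val)
log(val)
for val in limit:
    pos = base - val

10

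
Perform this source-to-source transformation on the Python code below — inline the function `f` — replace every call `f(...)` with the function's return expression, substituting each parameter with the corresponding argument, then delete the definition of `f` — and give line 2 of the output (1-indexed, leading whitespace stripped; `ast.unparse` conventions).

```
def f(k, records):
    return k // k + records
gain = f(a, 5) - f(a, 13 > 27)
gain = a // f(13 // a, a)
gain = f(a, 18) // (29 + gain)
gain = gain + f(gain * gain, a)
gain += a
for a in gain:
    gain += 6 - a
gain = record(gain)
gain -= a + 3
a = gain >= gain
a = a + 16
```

gain = a // (13 // a // (13 // a) + a)

Transformed code:
gain = a // a + 5 - (a // a + (13 > 27))
gain = a // (13 // a // (13 // a) + a)
gain = (a // a + 18) // (29 + gain)
gain = gain + (gain * gain // (gain * gain) + a)
gain += a
for a in gain:
    gain += 6 - a
gain = record(gain)
gain -= a + 3
a = gain >= gain
a = a + 16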